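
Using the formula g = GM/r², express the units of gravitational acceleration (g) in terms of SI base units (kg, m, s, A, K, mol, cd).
Units of each symbol in g = GM/r²:
  G (gravitational constant): m³/(kg·s²)
  M (mass): kg
  r (distance): m  → to the power 2 in the denominator, contributes 1/m²

Multiplying the contributions: [m³/(kg·s²)] · [kg] · [1/m²]
Adding exponents of each base unit: m: 1, s: -2
SI base units of gravitational acceleration: m/s²

Answer: m/s²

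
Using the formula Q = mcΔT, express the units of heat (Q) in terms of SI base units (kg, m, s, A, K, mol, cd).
Units of each symbol in Q = mcΔT:
  m (mass): kg
  c (specific heat capacity, in J/(kg·K)): m²/(s²·K)
  ΔT (temperature change): K

Multiplying the contributions: [kg] · [m²/(s²·K)] · [K]
Adding exponents of each base unit: kg: 1, m: 2, s: -2
SI base units of heat: kg·m²/s²

Answer: kg·m²/s²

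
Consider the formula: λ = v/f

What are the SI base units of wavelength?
Units of each symbol in λ = v/f:
  v (wave speed): m/s
  f (frequency): 1/s  → in the denominator, contributes s

Multiplying the contributions: [m/s] · [s]
Adding exponents of each base unit: m: 1
SI base units of wavelength: m

Answer: m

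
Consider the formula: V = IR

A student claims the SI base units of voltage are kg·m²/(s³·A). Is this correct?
Units of each symbol in V = IR:
  I (current): A
  R (resistance, in ohms): kg·m²/(s³·A²)

Multiplying the contributions: [A] · [kg·m²/(s³·A²)]
Adding exponents of each base unit: kg: 1, m: 2, s: -3, A: -1
SI base units of voltage: kg·m²/(s³·A)

The claimed units kg·m²/(s³·A) match the derived units, so the claim is correct.

Answer: Yes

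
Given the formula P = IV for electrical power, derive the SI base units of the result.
Units of each symbol in P = IV:
  I (current): A
  V (voltage, in volts): kg·m²/(s³·A)

Multiplying the contributions: [A] · [kg·m²/(s³·A)]
Adding exponents of each base unit: kg: 1, m: 2, s: -3
SI base units of electrical power: kg·m²/s³

Answer: kg·m²/s³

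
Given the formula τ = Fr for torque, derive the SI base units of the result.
Units of each symbol in τ = Fr:
  F (force): kg·m/s²
  r (lever arm): m

Multiplying the contributions: [kg·m/s²] · [m]
Adding exponents of each base unit: kg: 1, m: 2, s: -2
SI base units of torque: kg·m²/s²

Answer: kg·m²/s²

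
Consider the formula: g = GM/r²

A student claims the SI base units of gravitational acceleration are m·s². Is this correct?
Units of each symbol in g = GM/r²:
  G (gravitational constant): m³/(kg·s²)
  M (mass): kg
  r (distance): m  → to the power 2 in the denominator, contributes 1/m²

Multiplying the contributions: [m³/(kg·s²)] · [kg] · [1/m²]
Adding exponents of each base unit: m: 1, s: -2
SI base units of gravitational acceleration: m/s²

The claimed units m·s² (exponents m: 1, s: 2) do not match the derived units m/s² (exponents m: 1, s: -2), so the claim is incorrect.

Answer: No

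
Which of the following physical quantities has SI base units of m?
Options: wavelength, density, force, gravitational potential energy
Checking the SI base units of each option:
  wavelength (λ = v/f): m  ✓ matches
  density (ρ = m/V): kg/m³  ✗
  force (F = ma): kg·m/s²  ✗
  gravitational potential energy (U = -GMm/r): kg·m²/s²  ✗

Only wavelength has units m.

Answer: wavelength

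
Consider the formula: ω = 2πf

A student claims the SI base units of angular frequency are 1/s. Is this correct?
Units of each symbol in ω = 2πf:
  f (frequency): 1/s
  The factor 2π is dimensionless.

Multiplying the contributions: [1/s]
Adding exponents of each base unit: s: -1
SI base units of angular frequency: 1/s

The claimed units 1/s match the derived units, so the claim is correct.

Answer: Yes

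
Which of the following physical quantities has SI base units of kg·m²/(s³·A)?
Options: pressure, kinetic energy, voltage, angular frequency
Checking the SI base units of each option:
  pressure (P = F/A): kg/(m·s²)  ✗
  kinetic energy (E = ½mv²): kg·m²/s²  ✗
  voltage (V = IR): kg·m²/(s³·A)  ✓ matches
  angular frequency (ω = 2πf): 1/s  ✗

Only voltage has units kg·m²/(s³·A).

Answer: voltage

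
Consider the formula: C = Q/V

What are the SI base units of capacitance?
Units of each symbol in C = Q/V:
  Q (charge, in coulombs): s·A
  V (voltage, in volts): kg·m²/(s³·A)  → in the denominator, contributes s³·A/(kg·m²)

Multiplying the contributions: [s·A] · [s³·A/(kg·m²)]
Adding exponents of each base unit: kg: -1, m: -2, s: 4, A: 2
SI base units of capacitance: s⁴·A²/(kg·m²)

Answer: s⁴·A²/(kg·m²)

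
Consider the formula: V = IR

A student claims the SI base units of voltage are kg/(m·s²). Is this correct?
Units of each symbol in V = IR:
  I (current): A
  R (resistance, in ohms): kg·m²/(s³·A²)

Multiplying the contributions: [A] · [kg·m²/(s³·A²)]
Adding exponents of each base unit: kg: 1, m: 2, s: -3, A: -1
SI base units of voltage: kg·m²/(s³·A)

The claimed units kg/(m·s²) (exponents kg: 1, m: -1, s: -2) do not match the derived units kg·m²/(s³·A) (exponents kg: 1, m: 2, s: -3, A: -1), so the claim is incorrect.

Answer: No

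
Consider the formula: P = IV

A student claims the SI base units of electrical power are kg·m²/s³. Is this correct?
Units of each symbol in P = IV:
  I (current): A
  V (voltage, in volts): kg·m²/(s³·A)

Multiplying the contributions: [A] · [kg·m²/(s³·A)]
Adding exponents of each base unit: kg: 1, m: 2, s: -3
SI base units of electrical power: kg·m²/s³

The claimed units kg·m²/s³ match the derived units, so the claim is correct.

Answer: Yes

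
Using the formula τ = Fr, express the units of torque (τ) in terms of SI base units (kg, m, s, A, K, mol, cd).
Units of each symbol in τ = Fr:
  F (force): kg·m/s²
  r (lever arm): m

Multiplying the contributions: [kg·m/s²] · [m]
Adding exponents of each base unit: kg: 1, m: 2, s: -2
SI base units of torque: kg·m²/s²

Answer: kg·m²/s²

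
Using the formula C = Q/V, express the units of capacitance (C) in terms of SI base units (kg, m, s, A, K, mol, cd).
Units of each symbol in C = Q/V:
  Q (charge, in coulombs): s·A
  V (voltage, in volts): kg·m²/(s³·A)  → in the denominator, contributes s³·A/(kg·m²)

Multiplying the contributions: [s·A] · [s³·A/(kg·m²)]
Adding exponents of each base unit: kg: -1, m: -2, s: 4, A: 2
SI base units of capacitance: s⁴·A²/(kg·m²)

Answer: s⁴·A²/(kg·m²)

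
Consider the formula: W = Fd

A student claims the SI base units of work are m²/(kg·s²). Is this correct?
Units of each symbol in W = Fd:
  F (force): kg·m/s²
  d (displacement): m

Multiplying the contributions: [kg·m/s²] · [m]
Adding exponents of each base unit: kg: 1, m: 2, s: -2
SI base units of work: kg·m²/s²

The claimed units m²/(kg·s²) (exponents kg: -1, m: 2, s: -2) do not match the derived units kg·m²/s² (exponents kg: 1, m: 2, s: -2), so the claim is incorrect.

Answer: No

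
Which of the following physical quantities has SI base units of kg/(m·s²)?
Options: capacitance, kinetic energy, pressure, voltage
Checking the SI base units of each option:
  capacitance (C = Q/V): s⁴·A²/(kg·m²)  ✗
  kinetic energy (E = ½mv²): kg·m²/s²  ✗
  pressure (P = F/A): kg/(m·s²)  ✓ matches
  voltage (V = IR): kg·m²/(s³·A)  ✗

Only pressure has units kg/(m·s²).

Answer: pressure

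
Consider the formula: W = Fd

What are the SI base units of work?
Units of each symbol in W = Fd:
  F (force): kg·m/s²
  d (displacement): m

Multiplying the contributions: [kg·m/s²] · [m]
Adding exponents of each base unit: kg: 1, m: 2, s: -2
SI base units of work: kg·m²/s²

Answer: kg·m²/s²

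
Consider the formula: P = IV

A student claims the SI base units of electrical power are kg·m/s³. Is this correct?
Units of each symbol in P = IV:
  I (current): A
  V (voltage, in volts): kg·m²/(s³·A)

Multiplying the contributions: [A] · [kg·m²/(s³·A)]
Adding exponents of each base unit: kg: 1, m: 2, s: -3
SI base units of electrical power: kg·m²/s³

The claimed units kg·m/s³ (exponents kg: 1, m: 1, s: -3) do not match the derived units kg·m²/s³ (exponents kg: 1, m: 2, s: -3), so the claim is incorrect.

Answer: No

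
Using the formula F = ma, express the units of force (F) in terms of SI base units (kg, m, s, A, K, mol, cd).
Units of each symbol in F = ma:
  m (mass): kg
  a (acceleration): m/s²

Multiplying the contributions: [kg] · [m/s²]
Adding exponents of each base unit: kg: 1, m: 1, s: -2
SI base units of force: kg·m/s²

Answer: kg·m/s²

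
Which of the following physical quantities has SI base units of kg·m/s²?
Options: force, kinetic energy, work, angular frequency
Checking the SI base units of each option:
  force (F = ma): kg·m/s²  ✓ matches
  kinetic energy (E = ½mv²): kg·m²/s²  ✗
  work (W = Fd): kg·m²/s²  ✗
  angular frequency (ω = 2πf): 1/s  ✗

Only force has units kg·m/s².

Answer: force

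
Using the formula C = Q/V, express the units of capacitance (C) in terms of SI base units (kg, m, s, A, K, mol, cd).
Units of each symbol in C = Q/V:
  Q (charge, in coulombs): s·A
  V (voltage, in volts): kg·m²/(s³·A)  → in the denominator, contributes s³·A/(kg·m²)

Multiplying the contributions: [s·A] · [s³·A/(kg·m²)]
Adding exponents of each base unit: kg: -1, m: -2, s: 4, A: 2
SI base units of capacitance: s⁴·A²/(kg·m²)

Answer: s⁴·A²/(kg·m²)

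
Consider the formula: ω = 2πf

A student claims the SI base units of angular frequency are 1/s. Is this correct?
Units of each symbol in ω = 2πf:
  f (frequency): 1/s
  The factor 2π is dimensionless.

Multiplying the contributions: [1/s]
Adding exponents of each base unit: s: -1
SI base units of angular frequency: 1/s

The claimed units 1/s match the derived units, so the claim is correct.

Answer: Yes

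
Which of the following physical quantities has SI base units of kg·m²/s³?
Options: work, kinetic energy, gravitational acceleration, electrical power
Checking the SI base units of each option:
  work (W = Fd): kg·m²/s²  ✗
  kinetic energy (E = ½mv²): kg·m²/s²  ✗
  gravitational acceleration (g = GM/r²): m/s²  ✗
  electrical power (P = IV): kg·m²/s³  ✓ matches

Only electrical power has units kg·m²/s³.

Answer: electrical power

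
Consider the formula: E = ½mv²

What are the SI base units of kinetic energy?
Units of each symbol in E = ½mv²:
  m (mass): kg
  v (speed): m/s  → to the power 2, contributes m²/s²
  The factor ½ is dimensionless.

Multiplying the contributions: [kg] · [m²/s²]
Adding exponents of each base unit: kg: 1, m: 2, s: -2
SI base units of kinetic energy: kg·m²/s²

Answer: kg·m²/s²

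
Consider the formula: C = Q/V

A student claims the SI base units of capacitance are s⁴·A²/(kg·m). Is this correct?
Units of each symbol in C = Q/V:
  Q (charge, in coulombs): s·A
  V (voltage, in volts): kg·m²/(s³·A)  → in the denominator, contributes s³·A/(kg·m²)

Multiplying the contributions: [s·A] · [s³·A/(kg·m²)]
Adding exponents of each base unit: kg: -1, m: -2, s: 4, A: 2
SI base units of capacitance: s⁴·A²/(kg·m²)

The claimed units s⁴·A²/(kg·m) (exponents kg: -1, m: -1, s: 4, A: 2) do not match the derived units s⁴·A²/(kg·m²) (exponents kg: -1, m: -2, s: 4, A: 2), so the claim is incorrect.

Answer: No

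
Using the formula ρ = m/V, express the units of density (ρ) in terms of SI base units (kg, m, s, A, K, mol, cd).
Units of each symbol in ρ = m/V:
  m (mass): kg
  V (volume): m³  → in the denominator, contributes 1/m³

Multiplying the contributions: [kg] · [1/m³]
Adding exponents of each base unit: kg: 1, m: -3
SI base units of density: kg/m³

Answer: kg/m³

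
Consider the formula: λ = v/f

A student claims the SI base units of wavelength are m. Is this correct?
Units of each symbol in λ = v/f:
  v (wave speed): m/s
  f (frequency): 1/s  → in the denominator, contributes s

Multiplying the contributions: [m/s] · [s]
Adding exponents of each base unit: m: 1
SI base units of wavelength: m

The claimed units m match the derived units, so the claim is correct.

Answer: Yes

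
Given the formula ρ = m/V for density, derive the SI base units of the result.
Units of each symbol in ρ = m/V:
  m (mass): kg
  V (volume): m³  → in the denominator, contributes 1/m³

Multiplying the contributions: [kg] · [1/m³]
Adding exponents of each base unit: kg: 1, m: -3
SI base units of density: kg/m³

Answer: kg/m³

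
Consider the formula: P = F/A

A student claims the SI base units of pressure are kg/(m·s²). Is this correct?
Units of each symbol in P = F/A:
  F (force): kg·m/s²
  A (area): m²  → in the denominator, contributes 1/m²

Multiplying the contributions: [kg·m/s²] · [1/m²]
Adding exponents of each base unit: kg: 1, m: -1, s: -2
SI base units of pressure: kg/(m·s²)

The claimed units kg/(m·s²) match the derived units, so the claim is correct.

Answer: Yes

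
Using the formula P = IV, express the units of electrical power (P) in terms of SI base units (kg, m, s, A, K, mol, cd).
Units of each symbol in P = IV:
  I (current): A
  V (voltage, in volts): kg·m²/(s³·A)

Multiplying the contributions: [A] · [kg·m²/(s³·A)]
Adding exponents of each base unit: kg: 1, m: 2, s: -3
SI base units of electrical power: kg·m²/s³

Answer: kg·m²/s³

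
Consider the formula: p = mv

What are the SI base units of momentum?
Units of each symbol in p = mv:
  m (mass): kg
  v (velocity): m/s

Multiplying the contributions: [kg] · [m/s]
Adding exponents of each base unit: kg: 1, m: 1, s: -1
SI base units of momentum: kg·m/s

Answer: kg·m/s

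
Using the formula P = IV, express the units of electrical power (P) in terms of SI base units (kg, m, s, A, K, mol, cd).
Units of each symbol in P = IV:
  I (current): A
  V (voltage, in volts): kg·m²/(s³·A)

Multiplying the contributions: [A] · [kg·m²/(s³·A)]
Adding exponents of each base unit: kg: 1, m: 2, s: -3
SI base units of electrical power: kg·m²/s³

Answer: kg·m²/s³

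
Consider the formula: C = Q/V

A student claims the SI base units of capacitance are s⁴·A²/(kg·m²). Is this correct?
Units of each symbol in C = Q/V:
  Q (charge, in coulombs): s·A
  V (voltage, in volts): kg·m²/(s³·A)  → in the denominator, contributes s³·A/(kg·m²)

Multiplying the contributions: [s·A] · [s³·A/(kg·m²)]
Adding exponents of each base unit: kg: -1, m: -2, s: 4, A: 2
SI base units of capacitance: s⁴·A²/(kg·m²)

The claimed units s⁴·A²/(kg·m²) match the derived units, so the claim is correct.

Answer: Yes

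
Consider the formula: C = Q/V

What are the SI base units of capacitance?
Units of each symbol in C = Q/V:
  Q (charge, in coulombs): s·A
  V (voltage, in volts): kg·m²/(s³·A)  → in the denominator, contributes s³·A/(kg·m²)

Multiplying the contributions: [s·A] · [s³·A/(kg·m²)]
Adding exponents of each base unit: kg: -1, m: -2, s: 4, A: 2
SI base units of capacitance: s⁴·A²/(kg·m²)

Answer: s⁴·A²/(kg·m²)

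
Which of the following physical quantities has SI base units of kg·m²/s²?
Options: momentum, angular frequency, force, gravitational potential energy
Checking the SI base units of each option:
  momentum (p = mv): kg·m/s  ✗
  angular frequency (ω = 2πf): 1/s  ✗
  force (F = ma): kg·m/s²  ✗
  gravitational potential energy (U = -GMm/r): kg·m²/s²  ✓ matches

Only gravitational potential energy has units kg·m²/s².

Answer: gravitational potential energy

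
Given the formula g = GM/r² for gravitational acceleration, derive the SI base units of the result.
Units of each symbol in g = GM/r²:
  G (gravitational constant): m³/(kg·s²)
  M (mass): kg
  r (distance): m  → to the power 2 in the denominator, contributes 1/m²

Multiplying the contributions: [m³/(kg·s²)] · [kg] · [1/m²]
Adding exponents of each base unit: m: 1, s: -2
SI base units of gravitational acceleration: m/s²

Answer: m/s²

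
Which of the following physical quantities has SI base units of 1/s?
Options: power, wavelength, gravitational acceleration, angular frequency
Checking the SI base units of each option:
  power (P = W/t): kg·m²/s³  ✗
  wavelength (λ = v/f): m  ✗
  gravitational acceleration (g = GM/r²): m/s²  ✗
  angular frequency (ω = 2πf): 1/s  ✓ matches

Only angular frequency has units 1/s.

Answer: angular frequency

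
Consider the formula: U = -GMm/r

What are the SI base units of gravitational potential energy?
Units of each symbol in U = -GMm/r:
  G (gravitational constant): m³/(kg·s²)
  M (mass): kg
  m (mass): kg
  r (distance): m  → in the denominator, contributes 1/m
  The minus sign does not affect the units.

Multiplying the contributions: [m³/(kg·s²)] · [kg] · [kg] · [1/m]
Adding exponents of each base unit: kg: 1, m: 2, s: -2
SI base units of gravitational potential energy: kg·m²/s²

Answer: kg·m²/s²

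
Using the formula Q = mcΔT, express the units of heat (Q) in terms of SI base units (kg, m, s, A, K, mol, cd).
Units of each symbol in Q = mcΔT:
  m (mass): kg
  c (specific heat capacity, in J/(kg·K)): m²/(s²·K)
  ΔT (temperature change): K

Multiplying the contributions: [kg] · [m²/(s²·K)] · [K]
Adding exponents of each base unit: kg: 1, m: 2, s: -2
SI base units of heat: kg·m²/s²

Answer: kg·m²/s²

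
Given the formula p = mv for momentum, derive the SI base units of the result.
Units of each symbol in p = mv:
  m (mass): kg
  v (velocity): m/s

Multiplying the contributions: [kg] · [m/s]
Adding exponents of each base unit: kg: 1, m: 1, s: -1
SI base units of momentum: kg·m/s

Answer: kg·m/s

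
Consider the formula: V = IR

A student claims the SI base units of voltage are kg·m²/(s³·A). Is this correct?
Units of each symbol in V = IR:
  I (current): A
  R (resistance, in ohms): kg·m²/(s³·A²)

Multiplying the contributions: [A] · [kg·m²/(s³·A²)]
Adding exponents of each base unit: kg: 1, m: 2, s: -3, A: -1
SI base units of voltage: kg·m²/(s³·A)

The claimed units kg·m²/(s³·A) match the derived units, so the claim is correct.

Answer: Yes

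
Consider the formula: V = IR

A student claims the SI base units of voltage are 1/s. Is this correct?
Units of each symbol in V = IR:
  I (current): A
  R (resistance, in ohms): kg·m²/(s³·A²)

Multiplying the contributions: [A] · [kg·m²/(s³·A²)]
Adding exponents of each base unit: kg: 1, m: 2, s: -3, A: -1
SI base units of voltage: kg·m²/(s³·A)

The claimed units 1/s (exponents s: -1) do not match the derived units kg·m²/(s³·A) (exponents kg: 1, m: 2, s: -3, A: -1), so the claim is incorrect.

Answer: No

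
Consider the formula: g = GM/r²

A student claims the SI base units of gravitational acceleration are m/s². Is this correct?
Units of each symbol in g = GM/r²:
  G (gravitational constant): m³/(kg·s²)
  M (mass): kg
  r (distance): m  → to the power 2 in the denominator, contributes 1/m²

Multiplying the contributions: [m³/(kg·s²)] · [kg] · [1/m²]
Adding exponents of each base unit: m: 1, s: -2
SI base units of gravitational acceleration: m/s²

The claimed units m/s² match the derived units, so the claim is correct.

Answer: Yes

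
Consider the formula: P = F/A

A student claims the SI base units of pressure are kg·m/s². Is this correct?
Units of each symbol in P = F/A:
  F (force): kg·m/s²
  A (area): m²  → in the denominator, contributes 1/m²

Multiplying the contributions: [kg·m/s²] · [1/m²]
Adding exponents of each base unit: kg: 1, m: -1, s: -2
SI base units of pressure: kg/(m·s²)

The claimed units kg·m/s² (exponents kg: 1, m: 1, s: -2) do not match the derived units kg/(m·s²) (exponents kg: 1, m: -1, s: -2), so the claim is incorrect.

Answer: No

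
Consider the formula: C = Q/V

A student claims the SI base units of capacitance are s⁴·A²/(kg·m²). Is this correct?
Units of each symbol in C = Q/V:
  Q (charge, in coulombs): s·A
  V (voltage, in volts): kg·m²/(s³·A)  → in the denominator, contributes s³·A/(kg·m²)

Multiplying the contributions: [s·A] · [s³·A/(kg·m²)]
Adding exponents of each base unit: kg: -1, m: -2, s: 4, A: 2
SI base units of capacitance: s⁴·A²/(kg·m²)

The claimed units s⁴·A²/(kg·m²) match the derived units, so the claim is correct.

Answer: Yes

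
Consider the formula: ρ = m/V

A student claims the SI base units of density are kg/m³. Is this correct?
Units of each symbol in ρ = m/V:
  m (mass): kg
  V (volume): m³  → in the denominator, contributes 1/m³

Multiplying the contributions: [kg] · [1/m³]
Adding exponents of each base unit: kg: 1, m: -3
SI base units of density: kg/m³

The claimed units kg/m³ match the derived units, so the claim is correct.

Answer: Yes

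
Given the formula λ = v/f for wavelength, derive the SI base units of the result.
Units of each symbol in λ = v/f:
  v (wave speed): m/s
  f (frequency): 1/s  → in the denominator, contributes s

Multiplying the contributions: [m/s] · [s]
Adding exponents of each base unit: m: 1
SI base units of wavelength: m

Answer: m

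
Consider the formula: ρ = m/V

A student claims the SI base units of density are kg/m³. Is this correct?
Units of each symbol in ρ = m/V:
  m (mass): kg
  V (volume): m³  → in the denominator, contributes 1/m³

Multiplying the contributions: [kg] · [1/m³]
Adding exponents of each base unit: kg: 1, m: -3
SI base units of density: kg/m³

The claimed units kg/m³ match the derived units, so the claim is correct.

Answer: Yes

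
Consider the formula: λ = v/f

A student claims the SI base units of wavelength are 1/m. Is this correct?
Units of each symbol in λ = v/f:
  v (wave speed): m/s
  f (frequency): 1/s  → in the denominator, contributes s

Multiplying the contributions: [m/s] · [s]
Adding exponents of each base unit: m: 1
SI base units of wavelength: m

The claimed units 1/m (exponents m: -1) do not match the derived units m (exponents m: 1), so the claim is incorrect.

Answer: No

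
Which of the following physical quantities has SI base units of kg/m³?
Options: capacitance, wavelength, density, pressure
Checking the SI base units of each option:
  capacitance (C = Q/V): s⁴·A²/(kg·m²)  ✗
  wavelength (λ = v/f): m  ✗
  density (ρ = m/V): kg/m³  ✓ matches
  pressure (P = F/A): kg/(m·s²)  ✗

Only density has units kg/m³.

Answer: density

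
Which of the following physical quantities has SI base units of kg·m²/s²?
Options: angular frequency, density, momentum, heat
Checking the SI base units of each option:
  angular frequency (ω = 2πf): 1/s  ✗
  density (ρ = m/V): kg/m³  ✗
  momentum (p = mv): kg·m/s  ✗
  heat (Q = mcΔT): kg·m²/s²  ✓ matches

Only heat has units kg·m²/s².

Answer: heat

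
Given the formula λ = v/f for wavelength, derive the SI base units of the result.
Units of each symbol in λ = v/f:
  v (wave speed): m/s
  f (frequency): 1/s  → in the denominator, contributes s

Multiplying the contributions: [m/s] · [s]
Adding exponents of each base unit: m: 1
SI base units of wavelength: m

Answer: m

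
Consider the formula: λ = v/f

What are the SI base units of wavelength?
Units of each symbol in λ = v/f:
  v (wave speed): m/s
  f (frequency): 1/s  → in the denominator, contributes s

Multiplying the contributions: [m/s] · [s]
Adding exponents of each base unit: m: 1
SI base units of wavelength: m

Answer: m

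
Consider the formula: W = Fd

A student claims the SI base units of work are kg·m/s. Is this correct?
Units of each symbol in W = Fd:
  F (force): kg·m/s²
  d (displacement): m

Multiplying the contributions: [kg·m/s²] · [m]
Adding exponents of each base unit: kg: 1, m: 2, s: -2
SI base units of work: kg·m²/s²

The claimed units kg·m/s (exponents kg: 1, m: 1, s: -1) do not match the derived units kg·m²/s² (exponents kg: 1, m: 2, s: -2), so the claim is incorrect.

Answer: No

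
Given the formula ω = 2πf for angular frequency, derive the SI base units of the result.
Units of each symbol in ω = 2πf:
  f (frequency): 1/s
  The factor 2π is dimensionless.

Multiplying the contributions: [1/s]
Adding exponents of each base unit: s: -1
SI base units of angular frequency: 1/s

Answer: 1/s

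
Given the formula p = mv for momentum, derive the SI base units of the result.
Units of each symbol in p = mv:
  m (mass): kg
  v (velocity): m/s

Multiplying the contributions: [kg] · [m/s]
Adding exponents of each base unit: kg: 1, m: 1, s: -1
SI base units of momentum: kg·m/s

Answer: kg·m/s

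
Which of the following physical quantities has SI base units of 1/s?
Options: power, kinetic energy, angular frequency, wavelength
Checking the SI base units of each option:
  power (P = W/t): kg·m²/s³  ✗
  kinetic energy (E = ½mv²): kg·m²/s²  ✗
  angular frequency (ω = 2πf): 1/s  ✓ matches
  wavelength (λ = v/f): m  ✗

Only angular frequency has units 1/s.

Answer: angular frequency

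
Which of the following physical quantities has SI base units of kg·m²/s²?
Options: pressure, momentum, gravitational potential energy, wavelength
Checking the SI base units of each option:
  pressure (P = F/A): kg/(m·s²)  ✗
  momentum (p = mv): kg·m/s  ✗
  gravitational potential energy (U = -GMm/r): kg·m²/s²  ✓ matches
  wavelength (λ = v/f): m  ✗

Only gravitational potential energy has units kg·m²/s².

Answer: gravitational potential energy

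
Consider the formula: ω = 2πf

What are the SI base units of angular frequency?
Units of each symbol in ω = 2πf:
  f (frequency): 1/s
  The factor 2π is dimensionless.

Multiplying the contributions: [1/s]
Adding exponents of each base unit: s: -1
SI base units of angular frequency: 1/s

Answer: 1/s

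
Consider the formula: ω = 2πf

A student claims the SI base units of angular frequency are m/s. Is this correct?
Units of each symbol in ω = 2πf:
  f (frequency): 1/s
  The factor 2π is dimensionless.

Multiplying the contributions: [1/s]
Adding exponents of each base unit: s: -1
SI base units of angular frequency: 1/s

The claimed units m/s (exponents m: 1, s: -1) do not match the derived units 1/s (exponents s: -1), so the claim is incorrect.

Answer: No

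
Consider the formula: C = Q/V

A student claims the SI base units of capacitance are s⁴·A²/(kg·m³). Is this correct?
Units of each symbol in C = Q/V:
  Q (charge, in coulombs): s·A
  V (voltage, in volts): kg·m²/(s³·A)  → in the denominator, contributes s³·A/(kg·m²)

Multiplying the contributions: [s·A] · [s³·A/(kg·m²)]
Adding exponents of each base unit: kg: -1, m: -2, s: 4, A: 2
SI base units of capacitance: s⁴·A²/(kg·m²)

The claimed units s⁴·A²/(kg·m³) (exponents kg: -1, m: -3, s: 4, A: 2) do not match the derived units s⁴·A²/(kg·m²) (exponents kg: -1, m: -2, s: 4, A: 2), so the claim is incorrect.

Answer: No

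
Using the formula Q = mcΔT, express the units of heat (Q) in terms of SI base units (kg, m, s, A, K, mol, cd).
Units of each symbol in Q = mcΔT:
  m (mass): kg
  c (specific heat capacity, in J/(kg·K)): m²/(s²·K)
  ΔT (temperature change): K

Multiplying the contributions: [kg] · [m²/(s²·K)] · [K]
Adding exponents of each base unit: kg: 1, m: 2, s: -2
SI base units of heat: kg·m²/s²

Answer: kg·m²/s²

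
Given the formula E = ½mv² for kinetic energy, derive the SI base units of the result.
Units of each symbol in E = ½mv²:
  m (mass): kg
  v (speed): m/s  → to the power 2, contributes m²/s²
  The factor ½ is dimensionless.

Multiplying the contributions: [kg] · [m²/s²]
Adding exponents of each base unit: kg: 1, m: 2, s: -2
SI base units of kinetic energy: kg·m²/s²

Answer: kg·m²/s²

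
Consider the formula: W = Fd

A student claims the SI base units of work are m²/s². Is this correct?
Units of each symbol in W = Fd:
  F (force): kg·m/s²
  d (displacement): m

Multiplying the contributions: [kg·m/s²] · [m]
Adding exponents of each base unit: kg: 1, m: 2, s: -2
SI base units of work: kg·m²/s²

The claimed units m²/s² (exponents m: 2, s: -2) do not match the derived units kg·m²/s² (exponents kg: 1, m: 2, s: -2), so the claim is incorrect.

Answer: No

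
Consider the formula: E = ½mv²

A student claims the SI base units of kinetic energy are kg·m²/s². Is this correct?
Units of each symbol in E = ½mv²:
  m (mass): kg
  v (speed): m/s  → to the power 2, contributes m²/s²
  The factor ½ is dimensionless.

Multiplying the contributions: [kg] · [m²/s²]
Adding exponents of each base unit: kg: 1, m: 2, s: -2
SI base units of kinetic energy: kg·m²/s²

The claimed units kg·m²/s² match the derived units, so the claim is correct.

Answer: Yes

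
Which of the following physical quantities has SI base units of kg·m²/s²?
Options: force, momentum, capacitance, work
Checking the SI base units of each option:
  force (F = ma): kg·m/s²  ✗
  momentum (p = mv): kg·m/s  ✗
  capacitance (C = Q/V): s⁴·A²/(kg·m²)  ✗
  work (W = Fd): kg·m²/s²  ✓ matches

Only work has units kg·m²/s².

Answer: work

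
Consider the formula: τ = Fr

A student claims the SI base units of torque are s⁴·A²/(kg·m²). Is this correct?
Units of each symbol in τ = Fr:
  F (force): kg·m/s²
  r (lever arm): m

Multiplying the contributions: [kg·m/s²] · [m]
Adding exponents of each base unit: kg: 1, m: 2, s: -2
SI base units of torque: kg·m²/s²

The claimed units s⁴·A²/(kg·m²) (exponents kg: -1, m: -2, s: 4, A: 2) do not match the derived units kg·m²/s² (exponents kg: 1, m: 2, s: -2), so the claim is incorrect.

Answer: No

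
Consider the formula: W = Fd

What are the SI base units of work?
Units of each symbol in W = Fd:
  F (force): kg·m/s²
  d (displacement): m

Multiplying the contributions: [kg·m/s²] · [m]
Adding exponents of each base unit: kg: 1, m: 2, s: -2
SI base units of work: kg·m²/s²

Answer: kg·m²/s²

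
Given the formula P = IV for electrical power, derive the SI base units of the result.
Units of each symbol in P = IV:
  I (current): A
  V (voltage, in volts): kg·m²/(s³·A)

Multiplying the contributions: [A] · [kg·m²/(s³·A)]
Adding exponents of each base unit: kg: 1, m: 2, s: -3
SI base units of electrical power: kg·m²/s³

Answer: kg·m²/s³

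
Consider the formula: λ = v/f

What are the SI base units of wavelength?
Units of each symbol in λ = v/f:
  v (wave speed): m/s
  f (frequency): 1/s  → in the denominator, contributes s

Multiplying the contributions: [m/s] · [s]
Adding exponents of each base unit: m: 1
SI base units of wavelength: m

Answer: m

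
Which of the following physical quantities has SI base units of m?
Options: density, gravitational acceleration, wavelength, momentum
Checking the SI base units of each option:
  density (ρ = m/V): kg/m³  ✗
  gravitational acceleration (g = GM/r²): m/s²  ✗
  wavelength (λ = v/f): m  ✓ matches
  momentum (p = mv): kg·m/s  ✗

Only wavelength has units m.

Answer: wavelength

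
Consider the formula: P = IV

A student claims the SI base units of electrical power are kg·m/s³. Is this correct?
Units of each symbol in P = IV:
  I (current): A
  V (voltage, in volts): kg·m²/(s³·A)

Multiplying the contributions: [A] · [kg·m²/(s³·A)]
Adding exponents of each base unit: kg: 1, m: 2, s: -3
SI base units of electrical power: kg·m²/s³

The claimed units kg·m/s³ (exponents kg: 1, m: 1, s: -3) do not match the derived units kg·m²/s³ (exponents kg: 1, m: 2, s: -3), so the claim is incorrect.

Answer: No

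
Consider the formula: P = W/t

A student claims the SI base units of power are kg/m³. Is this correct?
Units of each symbol in P = W/t:
  W (work): kg·m²/s²
  t (time): s  → in the denominator, contributes 1/s

Multiplying the contributions: [kg·m²/s²] · [1/s]
Adding exponents of each base unit: kg: 1, m: 2, s: -3
SI base units of power: kg·m²/s³

The claimed units kg/m³ (exponents kg: 1, m: -3) do not match the derived units kg·m²/s³ (exponents kg: 1, m: 2, s: -3), so the claim is incorrect.

Answer: No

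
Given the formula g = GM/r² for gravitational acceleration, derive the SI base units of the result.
Units of each symbol in g = GM/r²:
  G (gravitational constant): m³/(kg·s²)
  M (mass): kg
  r (distance): m  → to the power 2 in the denominator, contributes 1/m²

Multiplying the contributions: [m³/(kg·s²)] · [kg] · [1/m²]
Adding exponents of each base unit: m: 1, s: -2
SI base units of gravitational acceleration: m/s²

Answer: m/s²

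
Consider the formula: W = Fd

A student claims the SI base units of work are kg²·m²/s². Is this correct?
Units of each symbol in W = Fd:
  F (force): kg·m/s²
  d (displacement): m

Multiplying the contributions: [kg·m/s²] · [m]
Adding exponents of each base unit: kg: 1, m: 2, s: -2
SI base units of work: kg·m²/s²

The claimed units kg²·m²/s² (exponents kg: 2, m: 2, s: -2) do not match the derived units kg·m²/s² (exponents kg: 1, m: 2, s: -2), so the claim is incorrect.

Answer: No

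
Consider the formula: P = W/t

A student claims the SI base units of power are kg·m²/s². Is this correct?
Units of each symbol in P = W/t:
  W (work): kg·m²/s²
  t (time): s  → in the denominator, contributes 1/s

Multiplying the contributions: [kg·m²/s²] · [1/s]
Adding exponents of each base unit: kg: 1, m: 2, s: -3
SI base units of power: kg·m²/s³

The claimed units kg·m²/s² (exponents kg: 1, m: 2, s: -2) do not match the derived units kg·m²/s³ (exponents kg: 1, m: 2, s: -3), so the claim is incorrect.

Answer: No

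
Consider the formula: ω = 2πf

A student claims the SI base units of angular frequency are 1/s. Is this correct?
Units of each symbol in ω = 2πf:
  f (frequency): 1/s
  The factor 2π is dimensionless.

Multiplying the contributions: [1/s]
Adding exponents of each base unit: s: -1
SI base units of angular frequency: 1/s

The claimed units 1/s match the derived units, so the claim is correct.

Answer: Yes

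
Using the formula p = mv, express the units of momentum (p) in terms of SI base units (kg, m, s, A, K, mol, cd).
Units of each symbol in p = mv:
  m (mass): kg
  v (velocity): m/s

Multiplying the contributions: [kg] · [m/s]
Adding exponents of each base unit: kg: 1, m: 1, s: -1
SI base units of momentum: kg·m/s

Answer: kg·m/s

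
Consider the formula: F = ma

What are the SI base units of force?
Units of each symbol in F = ma:
  m (mass): kg
  a (acceleration): m/s²

Multiplying the contributions: [kg] · [m/s²]
Adding exponents of each base unit: kg: 1, m: 1, s: -2
SI base units of force: kg·m/s²

Answer: kg·m/s²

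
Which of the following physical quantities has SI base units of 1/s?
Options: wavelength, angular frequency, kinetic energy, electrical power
Checking the SI base units of each option:
  wavelength (λ = v/f): m  ✗
  angular frequency (ω = 2πf): 1/s  ✓ matches
  kinetic energy (E = ½mv²): kg·m²/s²  ✗
  electrical power (P = IV): kg·m²/s³  ✗

Only angular frequency has units 1/s.

Answer: angular frequency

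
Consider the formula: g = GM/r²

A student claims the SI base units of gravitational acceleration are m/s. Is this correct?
Units of each symbol in g = GM/r²:
  G (gravitational constant): m³/(kg·s²)
  M (mass): kg
  r (distance): m  → to the power 2 in the denominator, contributes 1/m²

Multiplying the contributions: [m³/(kg·s²)] · [kg] · [1/m²]
Adding exponents of each base unit: m: 1, s: -2
SI base units of gravitational acceleration: m/s²

The claimed units m/s (exponents m: 1, s: -1) do not match the derived units m/s² (exponents m: 1, s: -2), so the claim is incorrect.

Answer: No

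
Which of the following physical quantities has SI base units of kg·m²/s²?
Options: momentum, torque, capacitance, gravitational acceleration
Checking the SI base units of each option:
  momentum (p = mv): kg·m/s  ✗
  torque (τ = Fr): kg·m²/s²  ✓ matches
  capacitance (C = Q/V): s⁴·A²/(kg·m²)  ✗
  gravitational acceleration (g = GM/r²): m/s²  ✗

Only torque has units kg·m²/s².

Answer: torque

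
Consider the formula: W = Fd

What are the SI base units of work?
Units of each symbol in W = Fd:
  F (force): kg·m/s²
  d (displacement): m

Multiplying the contributions: [kg·m/s²] · [m]
Adding exponents of each base unit: kg: 1, m: 2, s: -2
SI base units of work: kg·m²/s²

Answer: kg·m²/s²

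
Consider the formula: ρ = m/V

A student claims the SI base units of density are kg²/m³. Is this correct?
Units of each symbol in ρ = m/V:
  m (mass): kg
  V (volume): m³  → in the denominator, contributes 1/m³

Multiplying the contributions: [kg] · [1/m³]
Adding exponents of each base unit: kg: 1, m: -3
SI base units of density: kg/m³

The claimed units kg²/m³ (exponents kg: 2, m: -3) do not match the derived units kg/m³ (exponents kg: 1, m: -3), so the claim is incorrect.

Answer: No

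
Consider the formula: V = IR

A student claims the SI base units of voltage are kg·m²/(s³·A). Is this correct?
Units of each symbol in V = IR:
  I (current): A
  R (resistance, in ohms): kg·m²/(s³·A²)

Multiplying the contributions: [A] · [kg·m²/(s³·A²)]
Adding exponents of each base unit: kg: 1, m: 2, s: -3, A: -1
SI base units of voltage: kg·m²/(s³·A)

The claimed units kg·m²/(s³·A) match the derived units, so the claim is correct.

Answer: Yes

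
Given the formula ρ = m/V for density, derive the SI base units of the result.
Units of each symbol in ρ = m/V:
  m (mass): kg
  V (volume): m³  → in the denominator, contributes 1/m³

Multiplying the contributions: [kg] · [1/m³]
Adding exponents of each base unit: kg: 1, m: -3
SI base units of density: kg/m³

Answer: kg/m³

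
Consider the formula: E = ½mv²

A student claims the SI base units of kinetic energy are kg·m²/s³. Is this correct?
Units of each symbol in E = ½mv²:
  m (mass): kg
  v (speed): m/s  → to the power 2, contributes m²/s²
  The factor ½ is dimensionless.

Multiplying the contributions: [kg] · [m²/s²]
Adding exponents of each base unit: kg: 1, m: 2, s: -2
SI base units of kinetic energy: kg·m²/s²

The claimed units kg·m²/s³ (exponents kg: 1, m: 2, s: -3) do not match the derived units kg·m²/s² (exponents kg: 1, m: 2, s: -2), so the claim is incorrect.

Answer: No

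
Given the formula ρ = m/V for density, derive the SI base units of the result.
Units of each symbol in ρ = m/V:
  m (mass): kg
  V (volume): m³  → in the denominator, contributes 1/m³

Multiplying the contributions: [kg] · [1/m³]
Adding exponents of each base unit: kg: 1, m: -3
SI base units of density: kg/m³

Answer: kg/m³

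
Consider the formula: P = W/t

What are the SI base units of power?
Units of each symbol in P = W/t:
  W (work): kg·m²/s²
  t (time): s  → in the denominator, contributes 1/s

Multiplying the contributions: [kg·m²/s²] · [1/s]
Adding exponents of each base unit: kg: 1, m: 2, s: -3
SI base units of power: kg·m²/s³

Answer: kg·m²/s³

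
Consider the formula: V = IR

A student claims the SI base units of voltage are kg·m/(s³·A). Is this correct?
Units of each symbol in V = IR:
  I (current): A
  R (resistance, in ohms): kg·m²/(s³·A²)

Multiplying the contributions: [A] · [kg·m²/(s³·A²)]
Adding exponents of each base unit: kg: 1, m: 2, s: -3, A: -1
SI base units of voltage: kg·m²/(s³·A)

The claimed units kg·m/(s³·A) (exponents kg: 1, m: 1, s: -3, A: -1) do not match the derived units kg·m²/(s³·A) (exponents kg: 1, m: 2, s: -3, A: -1), so the claim is incorrect.

Answer: No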